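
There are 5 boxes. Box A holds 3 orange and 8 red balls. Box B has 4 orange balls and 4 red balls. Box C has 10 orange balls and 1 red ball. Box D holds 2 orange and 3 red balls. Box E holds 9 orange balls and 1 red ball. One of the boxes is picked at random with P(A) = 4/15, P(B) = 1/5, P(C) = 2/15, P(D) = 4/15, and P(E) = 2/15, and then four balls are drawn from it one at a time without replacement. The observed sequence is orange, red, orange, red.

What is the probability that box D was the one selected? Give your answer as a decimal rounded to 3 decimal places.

0.484

For each hypothesis, P(data | H) works out to: P(data | box A) = (3/11)(8/10)(2/9)(7/8) = 0.042424; P(data | box B) = (4/8)(4/7)(3/6)(3/5) = 0.085714; P(data | box C) = (10/11)(1/10)(9/9)(0/8) = 0; P(data | box D) = (2/5)(3/4)(1/3)(2/2) = 0.1; P(data | box E) = (9/10)(1/9)(8/8)(0/7) = 0.
Weighting by the prior gives 4/15 · 0.042424 = 0.011313, 1/5 · 0.085714 = 0.017143, 2/15 · 0 = 0, 4/15 · 0.1 = 0.026667, 2/15 · 0 = 0; summing to 0.055123.
Hence P(box D | data) = (0.026667) / (0.055123) = 0.48377.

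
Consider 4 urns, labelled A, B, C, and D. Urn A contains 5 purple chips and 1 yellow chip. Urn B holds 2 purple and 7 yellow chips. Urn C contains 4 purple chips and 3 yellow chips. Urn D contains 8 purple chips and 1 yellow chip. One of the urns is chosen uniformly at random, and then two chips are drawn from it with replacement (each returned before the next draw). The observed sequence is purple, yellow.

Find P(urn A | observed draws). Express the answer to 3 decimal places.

0.212

Compute the likelihood of the observed sequence for each case: P(data | urn A) = (5/6)(1/6) = 0.13889; P(data | urn B) = (2/9)(7/9) = 0.17284; P(data | urn C) = (4/7)(3/7) = 0.2449; P(data | urn D) = (8/9)(1/9) = 0.098765.
The prior-weighted likelihoods are 1/4 · 0.13889 = 0.034722, 1/4 · 0.17284 = 0.04321, 1/4 · 0.2449 = 0.061224, 1/4 · 0.098765 = 0.024691; these sum to 0.16385.
Therefore the posterior P(urn A | data) = (0.034722) / (0.16385) = 0.21192.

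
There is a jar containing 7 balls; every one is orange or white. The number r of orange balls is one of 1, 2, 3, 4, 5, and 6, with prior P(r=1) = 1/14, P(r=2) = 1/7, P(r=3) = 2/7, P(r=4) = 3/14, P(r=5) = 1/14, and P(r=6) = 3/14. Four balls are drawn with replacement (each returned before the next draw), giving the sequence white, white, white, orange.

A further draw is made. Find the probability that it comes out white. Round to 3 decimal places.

0.608

Compute the likelihood of the observed sequence for each case: P(data | r = 1) = (6/7)(6/7)(6/7)(1/7) = 0.089963; P(data | r = 2) = (5/7)(5/7)(5/7)(2/7) = 0.10412; P(data | r = 3) = (4/7)(4/7)(4/7)(3/7) = 0.079967; P(data | r = 4) = (3/7)(3/7)(3/7)(4/7) = 0.044981; P(data | r = 5) = (2/7)(2/7)(2/7)(5/7) = 0.01666; P(data | r = 6) = (1/7)(1/7)(1/7)(6/7) = 0.002499.
Weighting by the prior gives 1/14 · 0.089963 = 0.0064259, 1/7 · 0.10412 = 0.014875, 2/7 · 0.079967 = 0.022848, 3/14 · 0.044981 = 0.0096388, 1/14 · 0.01666 = 0.00119, 3/14 · 0.002499 = 0.00053549; summing to 0.055513.
Normalising, the posterior is P(r = 1 | data) = 0.11576, P(r = 2 | data) = 0.26795, P(r = 3 | data) = 0.41158, P(r = 4 | data) = 0.17363, P(r = 5 | data) = 0.021436, P(r = 6 | data) = 0.0096463.
So P(white next | data) = Σ P(white next | H) P(H | data) = (6/7)(0.11576) + (5/7)(0.26795) + (4/7)(0.41158) + (3/7)(0.17363) + (2/7)(0.021436) + (1/7)(0.0096463) = 0.60772.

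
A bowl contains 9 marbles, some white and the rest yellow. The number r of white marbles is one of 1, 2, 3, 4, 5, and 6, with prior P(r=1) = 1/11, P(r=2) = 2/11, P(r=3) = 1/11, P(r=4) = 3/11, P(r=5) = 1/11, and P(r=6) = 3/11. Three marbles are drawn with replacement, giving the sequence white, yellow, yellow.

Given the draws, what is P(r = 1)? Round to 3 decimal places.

Compute the likelihood of the observed sequence for each case: P(data | r = 1) = (1/9)(8/9)(8/9) = 0.087791; P(data | r = 2) = (2/9)(7/9)(7/9) = 0.13443; P(data | r = 3) = (3/9)(6/9)(6/9) = 0.14815; P(data | r = 4) = (4/9)(5/9)(5/9) = 0.13717; P(data | r = 5) = (5/9)(4/9)(4/9) = 0.10974; P(data | r = 6) = (6/9)(3/9)(3/9) = 0.074074.
Weighting by the prior gives 1/11 · 0.087791 = 0.007981, 2/11 · 0.13443 = 0.024442, 1/11 · 0.14815 = 0.013468, 3/11 · 0.13717 = 0.037411, 1/11 · 0.10974 = 0.0099763, 3/11 · 0.074074 = 0.020202; these sum to 0.11348.
Hence P(r = 1 | data) = (0.007981) / (0.11348) = 0.07033.

0.070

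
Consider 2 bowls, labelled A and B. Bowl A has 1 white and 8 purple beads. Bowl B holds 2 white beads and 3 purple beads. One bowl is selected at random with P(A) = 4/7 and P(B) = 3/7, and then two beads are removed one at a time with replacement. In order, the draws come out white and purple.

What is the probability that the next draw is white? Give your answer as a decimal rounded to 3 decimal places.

Compute the likelihood of the observed sequence for each case: P(data | bowl A) = (1/9)(8/9) = 0.098765; P(data | bowl B) = (2/5)(3/5) = 0.24.
Multiplying each by its prior: 4/7 · 0.098765 = 0.056437, 3/7 · 0.24 = 0.10286; with total 0.15929.
Normalising, the posterior is P(bowl A | data) = 0.3543, P(bowl B | data) = 0.6457.
Averaging over the posterior, P(white next | data) = (1/9)(0.3543) + (2/5)(0.6457) = 0.29765.

0.298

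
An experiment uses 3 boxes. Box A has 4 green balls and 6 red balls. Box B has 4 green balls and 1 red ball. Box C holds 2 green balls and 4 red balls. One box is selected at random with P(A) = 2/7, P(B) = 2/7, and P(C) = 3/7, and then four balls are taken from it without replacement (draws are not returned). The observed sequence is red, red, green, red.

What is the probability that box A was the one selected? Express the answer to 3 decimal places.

0.323

The likelihood of the observed sequence under each hypothesis: P(data | box A) = (6/10)(5/9)(4/8)(4/7) = 2/21; P(data | box B) = (1/5)(0/4) = 0; P(data | box C) = (4/6)(3/5)(2/4)(2/3) = 2/15.
The prior-weighted likelihoods are 2/7 · 2/21 = 4/147, 2/7 · 0 = 0, 3/7 · 2/15 = 2/35; these sum to 62/735.
Hence P(box A | data) = (4/147) / (62/735) = 10/31.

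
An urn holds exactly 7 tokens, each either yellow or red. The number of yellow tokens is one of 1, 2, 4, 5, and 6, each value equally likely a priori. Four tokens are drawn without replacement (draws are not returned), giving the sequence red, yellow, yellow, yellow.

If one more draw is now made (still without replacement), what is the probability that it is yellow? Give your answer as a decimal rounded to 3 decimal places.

0.718

Under each hypothesis, the probability of the observed sequence is: P(data | r = 1) = (6/7)(1/6)(0/5) = 0; P(data | r = 2) = (5/7)(2/6)(1/5)(0/4) = 0; P(data | r = 4) = (3/7)(4/6)(3/5)(2/4) = 3/35; P(data | r = 5) = (2/7)(5/6)(4/5)(3/4) = 1/7; P(data | r = 6) = (1/7)(6/6)(5/5)(4/4) = 1/7.
The prior-weighted likelihoods are 1/5 · 0 = 0, 1/5 · 0 = 0, 1/5 · 3/35 = 3/175, 1/5 · 1/7 = 1/35, 1/5 · 1/7 = 1/35; these sum to 13/175.
The posterior is then P(r = 1 | data) = 0, P(r = 2 | data) = 0, P(r = 4 | data) = 3/13, P(r = 5 | data) = 5/13, P(r = 6 | data) = 5/13.
Averaging over the posterior, P(yellow next | data) = (1/3)(3/13) + (2/3)(5/13) + (1)(5/13) = 28/39.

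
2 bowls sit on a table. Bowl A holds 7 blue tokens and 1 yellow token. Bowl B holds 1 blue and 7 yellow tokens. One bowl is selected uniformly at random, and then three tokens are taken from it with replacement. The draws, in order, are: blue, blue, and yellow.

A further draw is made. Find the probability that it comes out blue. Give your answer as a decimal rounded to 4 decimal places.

0.7813

Compute the likelihood of the observed sequence for each case: P(data | bowl A) = (7/8)(7/8)(1/8) = 0.095703; P(data | bowl B) = (1/8)(1/8)(7/8) = 0.013672.
Weighting by the prior gives 1/2 · 0.095703 = 0.047852, 1/2 · 0.013672 = 0.0068359; with total 0.054688.
The posterior is then P(bowl A | data) = 0.875, P(bowl B | data) = 0.125.
The predictive probability is P(blue next | data) = (7/8)(0.875) + (1/8)(0.125) = 0.78125.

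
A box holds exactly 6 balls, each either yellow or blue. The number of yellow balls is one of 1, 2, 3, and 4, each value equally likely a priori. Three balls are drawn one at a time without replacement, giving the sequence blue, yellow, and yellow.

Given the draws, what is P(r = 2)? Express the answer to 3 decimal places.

Compute the likelihood of the observed sequence for each case: P(data | r = 1) = (5/6)(1/5)(0/4) = 0; P(data | r = 2) = (4/6)(2/5)(1/4) = 1/15; P(data | r = 3) = (3/6)(3/5)(2/4) = 3/20; P(data | r = 4) = (2/6)(4/5)(3/4) = 1/5.
The prior-weighted likelihoods are 1/4 · 0 = 0, 1/4 · 1/15 = 1/60, 1/4 · 3/20 = 3/80, 1/4 · 1/5 = 1/20; with total 5/48.
So P(r = 2 | data) = (1/60) / (5/48) = 4/25.

0.160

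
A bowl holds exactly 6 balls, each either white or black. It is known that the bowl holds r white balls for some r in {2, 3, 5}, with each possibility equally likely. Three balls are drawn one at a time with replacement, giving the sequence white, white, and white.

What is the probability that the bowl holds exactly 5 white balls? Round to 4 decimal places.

0.7813

The likelihood of the observed sequence under each hypothesis: P(data | r = 2) = (2/6)(2/6)(2/6) = 1/27; P(data | r = 3) = (3/6)(3/6)(3/6) = 1/8; P(data | r = 5) = (5/6)(5/6)(5/6) = 125/216.
Multiplying each by its prior: 1/3 · 1/27 = 1/81, 1/3 · 1/8 = 1/24, 1/3 · 125/216 = 125/648; summing to 20/81.
Therefore the posterior P(r = 5 | data) = (125/648) / (20/81) = 25/32.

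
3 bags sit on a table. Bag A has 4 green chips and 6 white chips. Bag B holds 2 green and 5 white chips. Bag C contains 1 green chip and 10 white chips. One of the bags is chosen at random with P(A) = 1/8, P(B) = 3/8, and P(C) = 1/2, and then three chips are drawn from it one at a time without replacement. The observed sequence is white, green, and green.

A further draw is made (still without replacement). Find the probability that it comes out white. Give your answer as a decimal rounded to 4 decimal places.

0.8824

The likelihood of the observed sequence under each hypothesis: P(data | bag A) = (6/10)(4/9)(3/8) = 1/10; P(data | bag B) = (5/7)(2/6)(1/5) = 1/21; P(data | bag C) = (10/11)(1/10)(0/9) = 0.
Multiplying each by its prior: 1/8 · 1/10 = 1/80, 3/8 · 1/21 = 1/56, 1/2 · 0 = 0; with total 17/560.
Normalising, the posterior is P(bag A | data) = 7/17, P(bag B | data) = 10/17, P(bag C | data) = 0.
So P(white next | data) = Σ P(white next | H) P(H | data) = (5/7)(7/17) + (1)(10/17) = 15/17.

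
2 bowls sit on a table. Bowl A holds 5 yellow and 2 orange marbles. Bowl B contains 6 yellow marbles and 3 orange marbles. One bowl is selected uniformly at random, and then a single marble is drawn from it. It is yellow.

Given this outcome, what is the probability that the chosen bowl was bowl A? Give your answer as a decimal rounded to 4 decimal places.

0.5172

The likelihood of this draw under each hypothesis: P(data | bowl A) = (5/7) = 5/7; P(data | bowl B) = (6/9) = 2/3.
The prior-weighted likelihoods are 1/2 · 5/7 = 5/14, 1/2 · 2/3 = 1/3; these sum to 29/42.
Hence P(bowl A | data) = (5/14) / (29/42) = 15/29.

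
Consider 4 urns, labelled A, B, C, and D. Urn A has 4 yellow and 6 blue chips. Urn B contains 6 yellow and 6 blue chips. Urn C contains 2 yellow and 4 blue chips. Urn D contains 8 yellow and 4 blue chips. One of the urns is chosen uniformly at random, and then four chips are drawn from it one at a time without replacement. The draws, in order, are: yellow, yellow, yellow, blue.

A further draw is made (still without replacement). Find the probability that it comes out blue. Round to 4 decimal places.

0.5146

Under each hypothesis, the probability of the observed sequence is: P(data | urn A) = (4/10)(3/9)(2/8)(6/7) = 0.028571; P(data | urn B) = (6/12)(5/11)(4/10)(6/9) = 0.060606; P(data | urn C) = (2/6)(1/5)(0/4) = 0; P(data | urn D) = (8/12)(7/11)(6/10)(4/9) = 0.11313.
Multiplying each by its prior: 1/4 · 0.028571 = 0.0071429, 1/4 · 0.060606 = 0.015152, 1/4 · 0 = 0, 1/4 · 0.11313 = 0.028283; summing to 0.050577.
Normalising, the posterior is P(urn A | data) = 0.14123, P(urn B | data) = 0.29957, P(urn C | data) = 0, P(urn D | data) = 0.5592.
So P(blue next | data) = Σ P(blue next | H) P(H | data) = (5/6)(0.14123) + (5/8)(0.29957) + (3/8)(0.5592) = 0.51462.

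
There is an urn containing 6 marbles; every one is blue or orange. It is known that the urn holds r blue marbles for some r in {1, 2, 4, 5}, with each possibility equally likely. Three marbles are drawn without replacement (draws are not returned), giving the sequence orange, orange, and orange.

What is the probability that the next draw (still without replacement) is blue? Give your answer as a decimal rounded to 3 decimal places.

0.429

The likelihood of the observed sequence under each hypothesis: P(data | r = 1) = (5/6)(4/5)(3/4) = 1/2; P(data | r = 2) = (4/6)(3/5)(2/4) = 1/5; P(data | r = 4) = (2/6)(1/5)(0/4) = 0; P(data | r = 5) = (1/6)(0/5) = 0.
Multiplying each by its prior: 1/4 · 1/2 = 1/8, 1/4 · 1/5 = 1/20, 1/4 · 0 = 0, 1/4 · 0 = 0; with total 7/40.
Normalising, the posterior is P(r = 1 | data) = 5/7, P(r = 2 | data) = 2/7, P(r = 4 | data) = 0, P(r = 5 | data) = 0.
The predictive probability is P(blue next | data) = (1/3)(5/7) + (2/3)(2/7) = 3/7.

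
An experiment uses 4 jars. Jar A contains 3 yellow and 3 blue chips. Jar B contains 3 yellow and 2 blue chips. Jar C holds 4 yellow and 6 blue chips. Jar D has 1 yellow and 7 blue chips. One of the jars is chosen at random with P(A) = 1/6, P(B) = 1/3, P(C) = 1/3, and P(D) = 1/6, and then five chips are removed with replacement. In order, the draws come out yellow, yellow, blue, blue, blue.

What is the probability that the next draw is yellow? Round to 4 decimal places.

The likelihood of the observed sequence under each hypothesis: P(data | jar A) = (3/6)(3/6)(3/6)(3/6)(3/6) = 0.03125; P(data | jar B) = (3/5)(3/5)(2/5)(2/5)(2/5) = 0.02304; P(data | jar C) = (4/10)(4/10)(6/10)(6/10)(6/10) = 0.03456; P(data | jar D) = (1/8)(1/8)(7/8)(7/8)(7/8) = 0.010468.
Multiplying each by its prior: 1/6 · 0.03125 = 0.0052083, 1/3 · 0.02304 = 0.00768, 1/3 · 0.03456 = 0.01152, 1/6 · 0.010468 = 0.0017446; with total 0.026153.
Normalising, the posterior is P(jar A | data) = 0.19915, P(jar B | data) = 0.29366, P(jar C | data) = 0.44049, P(jar D | data) = 0.066707.
Averaging over the posterior, P(yellow next | data) = (1/2)(0.19915) + (3/5)(0.29366) + (2/5)(0.44049) + (1/8)(0.066707) = 0.4603.

0.4603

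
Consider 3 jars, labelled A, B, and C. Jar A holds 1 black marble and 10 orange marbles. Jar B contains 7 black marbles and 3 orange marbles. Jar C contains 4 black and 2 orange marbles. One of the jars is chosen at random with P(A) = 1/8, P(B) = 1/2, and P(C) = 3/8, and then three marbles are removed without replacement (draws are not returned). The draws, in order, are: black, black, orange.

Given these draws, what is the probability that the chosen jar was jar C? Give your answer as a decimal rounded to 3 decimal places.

0.462

Under each hypothesis, the probability of the observed sequence is: P(data | jar A) = (1/11)(0/10) = 0; P(data | jar B) = (7/10)(6/9)(3/8) = 7/40; P(data | jar C) = (4/6)(3/5)(2/4) = 1/5.
Multiplying each by its prior: 1/8 · 0 = 0, 1/2 · 7/40 = 7/80, 3/8 · 1/5 = 3/40; with total 13/80.
Hence P(jar C | data) = (3/40) / (13/80) = 6/13.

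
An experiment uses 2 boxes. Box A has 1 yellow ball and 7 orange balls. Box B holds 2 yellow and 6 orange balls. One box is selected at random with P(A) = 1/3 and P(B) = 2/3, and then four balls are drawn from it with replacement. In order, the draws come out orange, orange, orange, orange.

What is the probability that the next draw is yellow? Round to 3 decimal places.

0.190

The likelihood of the observed sequence under each hypothesis: P(data | box A) = (7/8)(7/8)(7/8)(7/8) = 0.58618; P(data | box B) = (6/8)(6/8)(6/8)(6/8) = 0.31641.
Multiplying each by its prior: 1/3 · 0.58618 = 0.19539, 2/3 · 0.31641 = 0.21094; summing to 0.40633.
Dividing through by the total gives posterior P(box A | data) = 0.48087, P(box B | data) = 0.51913.
The predictive probability is P(yellow next | data) = (1/8)(0.48087) + (1/4)(0.51913) = 0.18989.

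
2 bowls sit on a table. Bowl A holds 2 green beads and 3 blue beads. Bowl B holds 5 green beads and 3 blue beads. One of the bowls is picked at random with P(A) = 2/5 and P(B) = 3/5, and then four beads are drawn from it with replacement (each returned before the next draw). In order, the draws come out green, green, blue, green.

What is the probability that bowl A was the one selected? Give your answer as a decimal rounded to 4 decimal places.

Under each hypothesis, the probability of the observed sequence is: P(data | bowl A) = (2/5)(2/5)(3/5)(2/5) = 0.0384; P(data | bowl B) = (5/8)(5/8)(3/8)(5/8) = 0.091553.
Weighting by the prior gives 2/5 · 0.0384 = 0.01536, 3/5 · 0.091553 = 0.054932; with total 0.070292.
Therefore the posterior P(bowl A | data) = (0.01536) / (0.070292) = 0.21852.

0.2185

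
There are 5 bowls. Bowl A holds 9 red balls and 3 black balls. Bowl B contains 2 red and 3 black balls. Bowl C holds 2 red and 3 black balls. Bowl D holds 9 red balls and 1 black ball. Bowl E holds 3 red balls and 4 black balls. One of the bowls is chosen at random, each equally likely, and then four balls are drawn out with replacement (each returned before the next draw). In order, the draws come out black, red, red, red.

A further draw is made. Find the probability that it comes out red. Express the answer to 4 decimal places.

0.6487

The likelihood of the observed sequence under each hypothesis: P(data | bowl A) = (3/12)(9/12)(9/12)(9/12) = 0.10547; P(data | bowl B) = (3/5)(2/5)(2/5)(2/5) = 0.0384; P(data | bowl C) = (3/5)(2/5)(2/5)(2/5) = 0.0384; P(data | bowl D) = (1/10)(9/10)(9/10)(9/10) = 0.0729; P(data | bowl E) = (4/7)(3/7)(3/7)(3/7) = 0.044981.
Multiplying each by its prior: 1/5 · 0.10547 = 0.021094, 1/5 · 0.0384 = 0.00768, 1/5 · 0.0384 = 0.00768, 1/5 · 0.0729 = 0.01458, 1/5 · 0.044981 = 0.0089963; summing to 0.06003.
The posterior is then P(bowl A | data) = 0.35139, P(bowl B | data) = 0.12794, P(bowl C | data) = 0.12794, P(bowl D | data) = 0.24288, P(bowl E | data) = 0.14986.
Averaging over the posterior, P(red next | data) = (3/4)(0.35139) + (2/5)(0.12794) + (2/5)(0.12794) + (9/10)(0.24288) + (3/7)(0.14986) = 0.64871.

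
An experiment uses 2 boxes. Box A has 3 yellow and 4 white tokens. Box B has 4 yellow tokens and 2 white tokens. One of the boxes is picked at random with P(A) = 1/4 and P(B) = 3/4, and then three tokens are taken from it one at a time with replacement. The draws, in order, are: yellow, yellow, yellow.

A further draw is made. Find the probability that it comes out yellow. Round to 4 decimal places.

The likelihood of the observed sequence under each hypothesis: P(data | box A) = (3/7)(3/7)(3/7) = 0.078717; P(data | box B) = (4/6)(4/6)(4/6) = 0.2963.
Weighting by the prior gives 1/4 · 0.078717 = 0.019679, 3/4 · 0.2963 = 0.22222; these sum to 0.2419.
The posterior is then P(box A | data) = 0.081353, P(box B | data) = 0.91865.
Averaging over the posterior, P(yellow next | data) = (3/7)(0.081353) + (2/3)(0.91865) = 0.6473.

0.6473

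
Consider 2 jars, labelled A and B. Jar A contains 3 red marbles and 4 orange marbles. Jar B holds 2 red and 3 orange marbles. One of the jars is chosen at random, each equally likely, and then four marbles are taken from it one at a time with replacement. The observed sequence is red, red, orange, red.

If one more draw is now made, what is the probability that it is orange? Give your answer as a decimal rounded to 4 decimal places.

0.5846

Compute the likelihood of the observed sequence for each case: P(data | jar A) = (3/7)(3/7)(4/7)(3/7) = 0.044981; P(data | jar B) = (2/5)(2/5)(3/5)(2/5) = 0.0384.
The prior-weighted likelihoods are 1/2 · 0.044981 = 0.022491, 1/2 · 0.0384 = 0.0192; these sum to 0.041691.
The posterior is then P(jar A | data) = 0.53946, P(jar B | data) = 0.46054.
So P(orange next | data) = Σ P(orange next | H) P(H | data) = (4/7)(0.53946) + (3/5)(0.46054) = 0.58459.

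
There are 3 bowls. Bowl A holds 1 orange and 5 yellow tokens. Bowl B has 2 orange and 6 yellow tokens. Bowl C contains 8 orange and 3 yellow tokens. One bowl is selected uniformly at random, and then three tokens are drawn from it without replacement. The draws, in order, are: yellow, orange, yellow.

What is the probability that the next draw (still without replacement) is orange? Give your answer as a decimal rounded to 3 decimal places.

Compute the likelihood of the observed sequence for each case: P(data | bowl A) = (5/6)(1/5)(4/4) = 0.16667; P(data | bowl B) = (6/8)(2/7)(5/6) = 0.17857; P(data | bowl C) = (3/11)(8/10)(2/9) = 0.048485.
Multiplying each by its prior: 1/3 · 0.16667 = 0.055556, 1/3 · 0.17857 = 0.059524, 1/3 · 0.048485 = 0.016162; with total 0.13124.
Normalising, the posterior is P(bowl A | data) = 0.42331, P(bowl B | data) = 0.45355, P(bowl C | data) = 0.12314.
So P(orange next | data) = Σ P(orange next | H) P(H | data) = (0)(0.42331) + (1/5)(0.45355) + (7/8)(0.12314) = 0.19846.

0.198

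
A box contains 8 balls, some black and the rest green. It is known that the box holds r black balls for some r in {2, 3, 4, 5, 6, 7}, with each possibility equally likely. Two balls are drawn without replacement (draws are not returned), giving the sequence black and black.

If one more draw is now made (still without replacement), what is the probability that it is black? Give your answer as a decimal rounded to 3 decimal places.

For each hypothesis, P(data | H) works out to: P(data | r = 2) = (2/8)(1/7) = 1/28; P(data | r = 3) = (3/8)(2/7) = 3/28; P(data | r = 4) = (4/8)(3/7) = 3/14; P(data | r = 5) = (5/8)(4/7) = 5/14; P(data | r = 6) = (6/8)(5/7) = 15/28; P(data | r = 7) = (7/8)(6/7) = 3/4.
Weighting by the prior gives 1/6 · 1/28 = 1/168, 1/6 · 3/28 = 1/56, 1/6 · 3/14 = 1/28, 1/6 · 5/14 = 5/84, 1/6 · 15/28 = 5/56, 1/6 · 3/4 = 1/8; summing to 1/3.
Normalising, the posterior is P(r = 2 | data) = 1/56, P(r = 3 | data) = 3/56, P(r = 4 | data) = 3/28, P(r = 5 | data) = 5/28, P(r = 6 | data) = 15/56, P(r = 7 | data) = 3/8.
So P(black next | data) = Σ P(black next | H) P(H | data) = (0)(1/56) + (1/6)(3/56) + (1/3)(3/28) + (1/2)(5/28) + (2/3)(15/56) + (5/6)(3/8) = 5/8.

0.625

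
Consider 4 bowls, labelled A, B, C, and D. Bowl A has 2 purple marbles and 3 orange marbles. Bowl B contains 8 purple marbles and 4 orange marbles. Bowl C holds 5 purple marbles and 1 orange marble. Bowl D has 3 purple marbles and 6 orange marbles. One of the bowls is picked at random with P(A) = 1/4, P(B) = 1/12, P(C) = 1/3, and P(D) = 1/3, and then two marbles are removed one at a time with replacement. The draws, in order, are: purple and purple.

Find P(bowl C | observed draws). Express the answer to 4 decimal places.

0.6699

Compute the likelihood of the observed sequence for each case: P(data | bowl A) = (2/5)(2/5) = 4/25; P(data | bowl B) = (8/12)(8/12) = 4/9; P(data | bowl C) = (5/6)(5/6) = 25/36; P(data | bowl D) = (3/9)(3/9) = 1/9.
Weighting by the prior gives 1/4 · 4/25 = 1/25, 1/12 · 4/9 = 1/27, 1/3 · 25/36 = 25/108, 1/3 · 1/9 = 1/27; these sum to 311/900.
Therefore the posterior P(bowl C | data) = (25/108) / (311/900) = 625/933.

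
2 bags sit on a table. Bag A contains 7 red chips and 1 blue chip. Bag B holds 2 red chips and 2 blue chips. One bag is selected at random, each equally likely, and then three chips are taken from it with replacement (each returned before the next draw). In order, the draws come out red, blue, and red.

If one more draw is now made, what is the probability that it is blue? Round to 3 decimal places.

The likelihood of the observed sequence under each hypothesis: P(data | bag A) = (7/8)(1/8)(7/8) = 0.095703; P(data | bag B) = (2/4)(2/4)(2/4) = 0.125.
Multiplying each by its prior: 1/2 · 0.095703 = 0.047852, 1/2 · 0.125 = 0.0625; with total 0.11035.
Dividing through by the total gives posterior P(bag A | data) = 0.43363, P(bag B | data) = 0.56637.
Averaging over the posterior, P(blue next | data) = (1/8)(0.43363) + (1/2)(0.56637) = 0.33739.

0.337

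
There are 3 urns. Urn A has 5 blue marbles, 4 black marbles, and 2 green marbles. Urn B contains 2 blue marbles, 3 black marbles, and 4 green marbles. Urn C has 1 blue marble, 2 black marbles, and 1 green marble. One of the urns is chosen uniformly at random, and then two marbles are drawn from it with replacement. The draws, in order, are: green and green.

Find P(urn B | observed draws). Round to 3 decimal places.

For each hypothesis, P(data | H) works out to: P(data | urn A) = (2/11)(2/11) = 0.033058; P(data | urn B) = (4/9)(4/9) = 0.19753; P(data | urn C) = (1/4)(1/4) = 0.0625.
Multiplying each by its prior: 1/3 · 0.033058 = 0.011019, 1/3 · 0.19753 = 0.065844, 1/3 · 0.0625 = 0.020833; these sum to 0.097696.
So P(urn B | data) = (0.065844) / (0.097696) = 0.67396.

0.674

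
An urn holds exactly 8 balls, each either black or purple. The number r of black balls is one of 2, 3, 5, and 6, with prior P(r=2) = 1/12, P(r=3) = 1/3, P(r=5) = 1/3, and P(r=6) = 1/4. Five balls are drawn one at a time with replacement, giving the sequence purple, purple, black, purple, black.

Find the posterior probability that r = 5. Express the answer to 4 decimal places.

The likelihood of the observed sequence under each hypothesis: P(data | r = 2) = (6/8)(6/8)(2/8)(6/8)(2/8) = 0.026367; P(data | r = 3) = (5/8)(5/8)(3/8)(5/8)(3/8) = 0.034332; P(data | r = 5) = (3/8)(3/8)(5/8)(3/8)(5/8) = 0.020599; P(data | r = 6) = (2/8)(2/8)(6/8)(2/8)(6/8) = 0.0087891.
Weighting by the prior gives 1/12 · 0.026367 = 0.0021973, 1/3 · 0.034332 = 0.011444, 1/3 · 0.020599 = 0.0068665, 1/4 · 0.0087891 = 0.0021973; summing to 0.022705.
Therefore the posterior P(r = 5 | data) = (0.0068665) / (0.022705) = 0.30242.

0.3024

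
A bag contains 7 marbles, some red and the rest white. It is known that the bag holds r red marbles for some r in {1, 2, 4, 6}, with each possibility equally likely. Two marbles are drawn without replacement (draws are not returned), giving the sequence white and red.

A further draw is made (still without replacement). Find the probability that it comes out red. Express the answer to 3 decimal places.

The likelihood of the observed sequence under each hypothesis: P(data | r = 1) = (6/7)(1/6) = 1/7; P(data | r = 2) = (5/7)(2/6) = 5/21; P(data | r = 4) = (3/7)(4/6) = 2/7; P(data | r = 6) = (1/7)(6/6) = 1/7.
The prior-weighted likelihoods are 1/4 · 1/7 = 1/28, 1/4 · 5/21 = 5/84, 1/4 · 2/7 = 1/14, 1/4 · 1/7 = 1/28; summing to 17/84.
Normalising, the posterior is P(r = 1 | data) = 3/17, P(r = 2 | data) = 5/17, P(r = 4 | data) = 6/17, P(r = 6 | data) = 3/17.
So P(red next | data) = Σ P(red next | H) P(H | data) = (0)(3/17) + (1/5)(5/17) + (3/5)(6/17) + (1)(3/17) = 38/85.

0.447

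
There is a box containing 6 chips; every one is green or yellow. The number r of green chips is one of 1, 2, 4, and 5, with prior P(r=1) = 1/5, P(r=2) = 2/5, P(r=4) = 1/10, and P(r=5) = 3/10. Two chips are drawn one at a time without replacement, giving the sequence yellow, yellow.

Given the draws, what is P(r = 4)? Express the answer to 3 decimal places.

0.022

Under each hypothesis, the probability of the observed sequence is: P(data | r = 1) = (5/6)(4/5) = 2/3; P(data | r = 2) = (4/6)(3/5) = 2/5; P(data | r = 4) = (2/6)(1/5) = 1/15; P(data | r = 5) = (1/6)(0/5) = 0.
Weighting by the prior gives 1/5 · 2/3 = 2/15, 2/5 · 2/5 = 4/25, 1/10 · 1/15 = 1/150, 3/10 · 0 = 0; with total 3/10.
So P(r = 4 | data) = (1/150) / (3/10) = 1/45.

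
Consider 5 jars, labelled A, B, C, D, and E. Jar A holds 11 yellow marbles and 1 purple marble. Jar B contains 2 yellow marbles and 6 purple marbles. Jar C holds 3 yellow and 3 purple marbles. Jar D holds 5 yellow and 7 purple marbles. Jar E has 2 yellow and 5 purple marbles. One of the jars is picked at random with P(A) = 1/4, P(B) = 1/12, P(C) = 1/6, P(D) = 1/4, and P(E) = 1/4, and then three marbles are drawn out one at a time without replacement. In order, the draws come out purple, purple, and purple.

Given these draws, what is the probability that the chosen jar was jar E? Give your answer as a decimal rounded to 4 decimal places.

The likelihood of the observed sequence under each hypothesis: P(data | jar A) = (1/12)(0/11) = 0; P(data | jar B) = (6/8)(5/7)(4/6) = 0.35714; P(data | jar C) = (3/6)(2/5)(1/4) = 0.05; P(data | jar D) = (7/12)(6/11)(5/10) = 0.15909; P(data | jar E) = (5/7)(4/6)(3/5) = 0.28571.
Weighting by the prior gives 1/4 · 0 = 0, 1/12 · 0.35714 = 0.029762, 1/6 · 0.05 = 0.0083333, 1/4 · 0.15909 = 0.039773, 1/4 · 0.28571 = 0.071429; with total 0.1493.
Hence P(jar E | data) = (0.071429) / (0.1493) = 0.47843.

0.4784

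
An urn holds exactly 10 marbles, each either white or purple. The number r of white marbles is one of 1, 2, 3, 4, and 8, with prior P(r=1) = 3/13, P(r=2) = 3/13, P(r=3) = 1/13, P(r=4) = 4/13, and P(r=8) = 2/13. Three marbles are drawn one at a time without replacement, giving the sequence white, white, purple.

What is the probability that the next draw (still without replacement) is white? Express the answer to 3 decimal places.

Compute the likelihood of the observed sequence for each case: P(data | r = 1) = (1/10)(0/9) = 0; P(data | r = 2) = (2/10)(1/9)(8/8) = 0.022222; P(data | r = 3) = (3/10)(2/9)(7/8) = 0.058333; P(data | r = 4) = (4/10)(3/9)(6/8) = 0.1; P(data | r = 8) = (8/10)(7/9)(2/8) = 0.15556.
Weighting by the prior gives 3/13 · 0 = 0, 3/13 · 0.022222 = 0.0051282, 1/13 · 0.058333 = 0.0044872, 4/13 · 0.1 = 0.030769, 2/13 · 0.15556 = 0.023932; with total 0.064316.
Dividing through by the total gives posterior P(r = 1 | data) = 0, P(r = 2 | data) = 0.079734, P(r = 3 | data) = 0.069767, P(r = 4 | data) = 0.47841, P(r = 8 | data) = 0.37209.
The predictive probability is P(white next | data) = (0)(0.079734) + (1/7)(0.069767) + (2/7)(0.47841) + (6/7)(0.37209) = 0.46559.

0.466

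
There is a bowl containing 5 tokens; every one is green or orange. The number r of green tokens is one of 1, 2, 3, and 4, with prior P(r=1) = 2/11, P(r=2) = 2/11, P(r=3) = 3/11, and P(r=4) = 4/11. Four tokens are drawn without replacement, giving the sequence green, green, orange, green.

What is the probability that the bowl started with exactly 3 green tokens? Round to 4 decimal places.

For each hypothesis, P(data | H) works out to: P(data | r = 1) = (1/5)(0/4) = 0; P(data | r = 2) = (2/5)(1/4)(3/3)(0/2) = 0; P(data | r = 3) = (3/5)(2/4)(2/3)(1/2) = 1/10; P(data | r = 4) = (4/5)(3/4)(1/3)(2/2) = 1/5.
The prior-weighted likelihoods are 2/11 · 0 = 0, 2/11 · 0 = 0, 3/11 · 1/10 = 3/110, 4/11 · 1/5 = 4/55; these sum to 1/10.
Therefore the posterior P(r = 3 | data) = (3/110) / (1/10) = 3/11.

0.2727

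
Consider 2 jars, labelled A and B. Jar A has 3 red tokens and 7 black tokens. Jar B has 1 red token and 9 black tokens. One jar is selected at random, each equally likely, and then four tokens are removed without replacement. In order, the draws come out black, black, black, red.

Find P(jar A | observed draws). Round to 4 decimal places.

The likelihood of the observed sequence under each hypothesis: P(data | jar A) = (7/10)(6/9)(5/8)(3/7) = 1/8; P(data | jar B) = (9/10)(8/9)(7/8)(1/7) = 1/10.
The prior-weighted likelihoods are 1/2 · 1/8 = 1/16, 1/2 · 1/10 = 1/20; these sum to 9/80.
Hence P(jar A | data) = (1/16) / (9/80) = 5/9.

0.5556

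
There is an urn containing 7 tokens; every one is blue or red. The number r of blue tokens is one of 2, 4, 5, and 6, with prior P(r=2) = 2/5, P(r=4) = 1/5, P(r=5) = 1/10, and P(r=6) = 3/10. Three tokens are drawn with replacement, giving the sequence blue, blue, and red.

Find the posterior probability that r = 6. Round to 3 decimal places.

Under each hypothesis, the probability of the observed sequence is: P(data | r = 2) = (2/7)(2/7)(5/7) = 0.058309; P(data | r = 4) = (4/7)(4/7)(3/7) = 0.13994; P(data | r = 5) = (5/7)(5/7)(2/7) = 0.14577; P(data | r = 6) = (6/7)(6/7)(1/7) = 0.10496.
The prior-weighted likelihoods are 2/5 · 0.058309 = 0.023324, 1/5 · 0.13994 = 0.027988, 1/10 · 0.14577 = 0.014577, 3/10 · 0.10496 = 0.031487; with total 0.097376.
So P(r = 6 | data) = (0.031487) / (0.097376) = 0.32335.

0.323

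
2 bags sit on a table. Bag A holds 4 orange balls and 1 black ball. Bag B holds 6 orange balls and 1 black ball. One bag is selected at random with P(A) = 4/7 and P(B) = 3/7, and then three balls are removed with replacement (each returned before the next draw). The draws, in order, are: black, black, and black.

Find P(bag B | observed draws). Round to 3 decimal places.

For each hypothesis, P(data | H) works out to: P(data | bag A) = (1/5)(1/5)(1/5) = 0.008; P(data | bag B) = (1/7)(1/7)(1/7) = 0.0029155.
Multiplying each by its prior: 4/7 · 0.008 = 0.0045714, 3/7 · 0.0029155 = 0.0012495; summing to 0.0058209.
Therefore the posterior P(bag B | data) = (0.0012495) / (0.0058209) = 0.21465.

0.215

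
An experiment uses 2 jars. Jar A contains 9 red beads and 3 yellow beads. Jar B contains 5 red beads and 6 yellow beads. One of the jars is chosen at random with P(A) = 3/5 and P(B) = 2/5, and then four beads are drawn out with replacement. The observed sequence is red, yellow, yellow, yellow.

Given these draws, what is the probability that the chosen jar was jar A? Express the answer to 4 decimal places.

0.1924

The likelihood of the observed sequence under each hypothesis: P(data | jar A) = (9/12)(3/12)(3/12)(3/12) = 0.011719; P(data | jar B) = (5/11)(6/11)(6/11)(6/11) = 0.073765.
Multiplying each by its prior: 3/5 · 0.011719 = 0.0070313, 2/5 · 0.073765 = 0.029506; with total 0.036537.
Hence P(jar A | data) = (0.0070313) / (0.036537) = 0.19244.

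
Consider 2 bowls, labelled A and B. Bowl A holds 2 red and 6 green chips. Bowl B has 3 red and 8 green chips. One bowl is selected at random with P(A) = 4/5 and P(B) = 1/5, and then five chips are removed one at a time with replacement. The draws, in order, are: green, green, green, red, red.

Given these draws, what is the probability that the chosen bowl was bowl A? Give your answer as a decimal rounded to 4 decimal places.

The likelihood of the observed sequence under each hypothesis: P(data | bowl A) = (6/8)(6/8)(6/8)(2/8)(2/8) = 0.026367; P(data | bowl B) = (8/11)(8/11)(8/11)(3/11)(3/11) = 0.028612.
Weighting by the prior gives 4/5 · 0.026367 = 0.021094, 1/5 · 0.028612 = 0.0057224; with total 0.026816.
So P(bowl A | data) = (0.021094) / (0.026816) = 0.78661.

0.7866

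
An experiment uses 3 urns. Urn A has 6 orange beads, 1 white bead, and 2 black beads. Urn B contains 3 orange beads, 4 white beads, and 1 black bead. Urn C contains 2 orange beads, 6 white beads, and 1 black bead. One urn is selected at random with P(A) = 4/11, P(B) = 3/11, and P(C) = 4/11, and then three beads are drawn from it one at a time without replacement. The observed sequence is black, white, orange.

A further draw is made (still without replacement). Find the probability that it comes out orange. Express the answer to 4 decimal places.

Under each hypothesis, the probability of the observed sequence is: P(data | urn A) = (2/9)(1/8)(6/7) = 1/42; P(data | urn B) = (1/8)(4/7)(3/6) = 1/28; P(data | urn C) = (1/9)(6/8)(2/7) = 1/42.
Weighting by the prior gives 4/11 · 1/42 = 2/231, 3/11 · 1/28 = 3/308, 4/11 · 1/42 = 2/231; these sum to 25/924.
Dividing through by the total gives posterior P(urn A | data) = 8/25, P(urn B | data) = 9/25, P(urn C | data) = 8/25.
So P(orange next | data) = Σ P(orange next | H) P(H | data) = (5/6)(8/25) + (2/5)(9/25) + (1/6)(8/25) = 58/125.

0.4640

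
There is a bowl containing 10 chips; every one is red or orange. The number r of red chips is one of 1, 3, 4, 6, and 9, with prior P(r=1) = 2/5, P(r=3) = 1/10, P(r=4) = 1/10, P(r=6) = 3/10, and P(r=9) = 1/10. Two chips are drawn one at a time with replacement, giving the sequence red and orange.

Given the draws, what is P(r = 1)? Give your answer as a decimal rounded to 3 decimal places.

For each hypothesis, P(data | H) works out to: P(data | r = 1) = (1/10)(9/10) = 9/100; P(data | r = 3) = (3/10)(7/10) = 21/100; P(data | r = 4) = (4/10)(6/10) = 6/25; P(data | r = 6) = (6/10)(4/10) = 6/25; P(data | r = 9) = (9/10)(1/10) = 9/100.
Multiplying each by its prior: 2/5 · 9/100 = 9/250, 1/10 · 21/100 = 21/1000, 1/10 · 6/25 = 3/125, 3/10 · 6/25 = 9/125, 1/10 · 9/100 = 9/1000; with total 81/500.
Hence P(r = 1 | data) = (9/250) / (81/500) = 2/9.

0.222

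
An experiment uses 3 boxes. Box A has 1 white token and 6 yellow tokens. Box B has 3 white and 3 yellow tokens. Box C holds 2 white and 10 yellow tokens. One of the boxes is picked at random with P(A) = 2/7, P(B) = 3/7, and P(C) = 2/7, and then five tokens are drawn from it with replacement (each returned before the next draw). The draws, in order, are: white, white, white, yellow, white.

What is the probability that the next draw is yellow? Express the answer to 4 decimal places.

0.5071

The likelihood of the observed sequence under each hypothesis: P(data | box A) = (1/7)(1/7)(1/7)(6/7)(1/7) = 0.00035699; P(data | box B) = (3/6)(3/6)(3/6)(3/6)(3/6) = 0.03125; P(data | box C) = (2/12)(2/12)(2/12)(10/12)(2/12) = 0.000643.
Multiplying each by its prior: 2/7 · 0.00035699 = 0.000102, 3/7 · 0.03125 = 0.013393, 2/7 · 0.000643 = 0.00018372; these sum to 0.013679.
Normalising, the posterior is P(box A | data) = 0.0074568, P(box B | data) = 0.97911, P(box C | data) = 0.013431.
So P(yellow next | data) = Σ P(yellow next | H) P(H | data) = (6/7)(0.0074568) + (1/2)(0.97911) + (5/6)(0.013431) = 0.50714.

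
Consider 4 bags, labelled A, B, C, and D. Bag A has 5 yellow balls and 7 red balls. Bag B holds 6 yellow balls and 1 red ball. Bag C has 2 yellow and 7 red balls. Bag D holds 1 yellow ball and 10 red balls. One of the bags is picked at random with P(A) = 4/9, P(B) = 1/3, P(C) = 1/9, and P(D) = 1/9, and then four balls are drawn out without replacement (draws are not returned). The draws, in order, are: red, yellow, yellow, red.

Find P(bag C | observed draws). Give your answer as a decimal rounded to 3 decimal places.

Under each hypothesis, the probability of the observed sequence is: P(data | bag A) = (7/12)(5/11)(4/10)(6/9) = 0.070707; P(data | bag B) = (1/7)(6/6)(5/5)(0/4) = 0; P(data | bag C) = (7/9)(2/8)(1/7)(6/6) = 0.027778; P(data | bag D) = (10/11)(1/10)(0/9) = 0.
The prior-weighted likelihoods are 4/9 · 0.070707 = 0.031425, 1/3 · 0 = 0, 1/9 · 0.027778 = 0.0030864, 1/9 · 0 = 0; summing to 0.034512.
So P(bag C | data) = (0.0030864) / (0.034512) = 0.089431.

0.089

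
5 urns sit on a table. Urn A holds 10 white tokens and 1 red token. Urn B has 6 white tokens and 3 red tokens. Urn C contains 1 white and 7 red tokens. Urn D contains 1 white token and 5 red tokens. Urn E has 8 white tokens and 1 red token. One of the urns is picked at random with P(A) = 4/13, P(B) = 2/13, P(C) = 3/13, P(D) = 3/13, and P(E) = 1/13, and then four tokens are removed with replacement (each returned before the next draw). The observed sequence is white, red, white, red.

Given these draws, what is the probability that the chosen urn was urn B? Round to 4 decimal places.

0.4302

Compute the likelihood of the observed sequence for each case: P(data | urn A) = (10/11)(1/11)(10/11)(1/11) = 0.0068301; P(data | urn B) = (6/9)(3/9)(6/9)(3/9) = 0.049383; P(data | urn C) = (1/8)(7/8)(1/8)(7/8) = 0.011963; P(data | urn D) = (1/6)(5/6)(1/6)(5/6) = 0.01929; P(data | urn E) = (8/9)(1/9)(8/9)(1/9) = 0.0097546.
Weighting by the prior gives 4/13 · 0.0068301 = 0.0021016, 2/13 · 0.049383 = 0.0075973, 3/13 · 0.011963 = 0.0027607, 3/13 · 0.01929 = 0.0044516, 1/13 · 0.0097546 = 0.00075035; summing to 0.017662.
Therefore the posterior P(urn B | data) = (0.0075973) / (0.017662) = 0.43016.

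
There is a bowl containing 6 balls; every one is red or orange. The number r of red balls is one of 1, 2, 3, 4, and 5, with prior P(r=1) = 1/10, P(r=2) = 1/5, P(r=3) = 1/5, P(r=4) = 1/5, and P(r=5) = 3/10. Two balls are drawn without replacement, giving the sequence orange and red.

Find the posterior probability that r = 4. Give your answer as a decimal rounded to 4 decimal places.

The likelihood of the observed sequence under each hypothesis: P(data | r = 1) = (5/6)(1/5) = 1/6; P(data | r = 2) = (4/6)(2/5) = 4/15; P(data | r = 3) = (3/6)(3/5) = 3/10; P(data | r = 4) = (2/6)(4/5) = 4/15; P(data | r = 5) = (1/6)(5/5) = 1/6.
Multiplying each by its prior: 1/10 · 1/6 = 1/60, 1/5 · 4/15 = 4/75, 1/5 · 3/10 = 3/50, 1/5 · 4/15 = 4/75, 3/10 · 1/6 = 1/20; these sum to 7/30.
Hence P(r = 4 | data) = (4/75) / (7/30) = 8/35.

0.2286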